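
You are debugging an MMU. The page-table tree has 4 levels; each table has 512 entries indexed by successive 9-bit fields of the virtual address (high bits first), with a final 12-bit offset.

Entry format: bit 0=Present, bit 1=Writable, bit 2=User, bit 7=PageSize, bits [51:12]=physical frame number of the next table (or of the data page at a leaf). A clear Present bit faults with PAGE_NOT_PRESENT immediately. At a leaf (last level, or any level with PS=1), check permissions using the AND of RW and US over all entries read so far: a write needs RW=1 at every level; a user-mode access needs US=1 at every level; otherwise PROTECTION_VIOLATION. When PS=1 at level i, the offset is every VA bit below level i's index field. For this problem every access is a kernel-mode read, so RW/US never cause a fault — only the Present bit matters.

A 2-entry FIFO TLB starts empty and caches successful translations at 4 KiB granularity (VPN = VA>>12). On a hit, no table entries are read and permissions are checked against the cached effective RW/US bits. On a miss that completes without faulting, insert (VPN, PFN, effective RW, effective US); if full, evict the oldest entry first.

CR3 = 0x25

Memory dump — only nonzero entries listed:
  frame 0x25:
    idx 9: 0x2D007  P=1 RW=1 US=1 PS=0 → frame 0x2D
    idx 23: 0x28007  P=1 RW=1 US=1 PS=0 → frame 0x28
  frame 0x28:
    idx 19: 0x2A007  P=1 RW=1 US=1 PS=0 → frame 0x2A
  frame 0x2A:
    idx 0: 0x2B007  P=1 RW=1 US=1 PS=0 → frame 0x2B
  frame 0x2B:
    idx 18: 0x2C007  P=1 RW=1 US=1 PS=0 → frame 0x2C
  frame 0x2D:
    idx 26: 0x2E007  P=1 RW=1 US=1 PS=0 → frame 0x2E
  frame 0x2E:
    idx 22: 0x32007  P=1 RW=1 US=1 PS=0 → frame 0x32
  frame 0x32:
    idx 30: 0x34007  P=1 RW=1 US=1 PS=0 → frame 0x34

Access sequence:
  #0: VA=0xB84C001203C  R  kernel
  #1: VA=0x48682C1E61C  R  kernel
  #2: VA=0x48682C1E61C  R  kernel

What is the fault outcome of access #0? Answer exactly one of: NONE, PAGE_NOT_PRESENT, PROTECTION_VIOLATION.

Walk each access:
#0 VA=0xB84C001203C (r,kernel):
  [0] read 0x25 idx=23: raw=0x28007 flags P=1 W=1 U=1 S=0
  [1] read 0x28 idx=19: raw=0x2A007 flags P=1 W=1 U=1 S=0
  [2] read 0x2A idx=0: raw=0x2B007 flags P=1 W=1 U=1 S=0
  [3] read 0x2B idx=18: raw=0x2C007 flags P=1 W=1 U=1 S=0
  ⇒ phys 0x2C03C  [4 reads]
#1 VA=0x48682C1E61C (r,kernel):
  [0] read 0x25 idx=9: raw=0x2D007 flags P=1 W=1 U=1 S=0
  [1] read 0x2D idx=26: raw=0x2E007 flags P=1 W=1 U=1 S=0
  [2] read 0x2E idx=22: raw=0x32007 flags P=1 W=1 U=1 S=0
  [3] read 0x32 idx=30: raw=0x34007 flags P=1 W=1 U=1 S=0
  ⇒ phys 0x3461C  [4 reads]
#2 VA=0x48682C1E61C (r,kernel):
  TLB hit vpn=0x48682C1E → PA=0x3461C

Access #0 fault: NONE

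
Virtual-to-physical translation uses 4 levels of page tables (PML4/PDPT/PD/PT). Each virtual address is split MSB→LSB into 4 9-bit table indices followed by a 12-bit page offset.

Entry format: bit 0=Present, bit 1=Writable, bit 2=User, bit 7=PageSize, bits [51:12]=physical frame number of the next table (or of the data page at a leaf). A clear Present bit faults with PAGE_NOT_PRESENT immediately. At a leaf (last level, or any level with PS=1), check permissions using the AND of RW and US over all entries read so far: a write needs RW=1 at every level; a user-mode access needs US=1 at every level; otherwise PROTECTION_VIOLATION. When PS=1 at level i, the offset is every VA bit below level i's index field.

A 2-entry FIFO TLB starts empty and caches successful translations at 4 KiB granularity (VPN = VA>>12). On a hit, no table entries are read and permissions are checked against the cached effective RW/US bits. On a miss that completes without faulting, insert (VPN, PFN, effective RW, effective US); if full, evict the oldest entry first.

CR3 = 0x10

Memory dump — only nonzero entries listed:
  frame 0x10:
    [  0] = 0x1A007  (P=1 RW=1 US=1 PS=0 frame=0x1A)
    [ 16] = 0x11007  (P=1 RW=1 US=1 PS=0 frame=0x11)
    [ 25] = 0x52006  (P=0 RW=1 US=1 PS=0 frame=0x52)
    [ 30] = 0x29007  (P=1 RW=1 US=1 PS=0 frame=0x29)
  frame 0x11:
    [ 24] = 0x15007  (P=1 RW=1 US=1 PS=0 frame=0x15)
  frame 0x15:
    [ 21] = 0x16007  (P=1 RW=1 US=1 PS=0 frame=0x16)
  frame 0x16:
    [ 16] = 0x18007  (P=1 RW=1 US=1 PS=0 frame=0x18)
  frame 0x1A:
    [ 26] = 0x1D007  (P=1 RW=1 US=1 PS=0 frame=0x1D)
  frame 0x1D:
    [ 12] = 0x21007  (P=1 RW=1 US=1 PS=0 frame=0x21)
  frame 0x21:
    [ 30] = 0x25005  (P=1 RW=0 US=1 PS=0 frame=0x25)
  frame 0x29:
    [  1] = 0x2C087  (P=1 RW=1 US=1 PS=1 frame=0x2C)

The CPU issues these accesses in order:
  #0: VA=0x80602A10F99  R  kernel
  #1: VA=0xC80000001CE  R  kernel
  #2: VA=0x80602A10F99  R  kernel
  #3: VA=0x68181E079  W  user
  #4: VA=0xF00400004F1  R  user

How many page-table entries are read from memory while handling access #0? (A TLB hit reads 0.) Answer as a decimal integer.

Per-access translation:
#0 VA=0x80602A10F99 (r,kernel):
  L0 @0x10[16] → 0x11007  P=1,RW=1,US=1,PS=0
  L1 @0x11[24] → 0x15007  P=1,RW=1,US=1,PS=0
  L2 @0x15[21] → 0x16007  P=1,RW=1,US=1,PS=0
  L3 @0x16[16] → 0x18007  P=1,RW=1,US=1,PS=0
  → PA=0x18F99  (4 entries read)
#1 VA=0xC80000001CE (r,kernel):
  L0 @0x10[25] → 0x52006  P=0,RW=1,US=1,PS=0
  ✗ PAGE_NOT_PRESENT  [1 reads]
#2 VA=0x80602A10F99 (r,kernel):
  TLB hit vpn=0x80602A10 → PA=0x18F99
#3 VA=0x68181E079 (w,user):
  L0 @0x10[0] → 0x1A007  P=1,RW=1,US=1,PS=0
  L1 @0x1A[26] → 0x1D007  P=1,RW=1,US=1,PS=0
  L2 @0x1D[12] → 0x21007  P=1,RW=1,US=1,PS=0
  L3 @0x21[30] → 0x25005  P=1,RW=0,US=1,PS=0
  ✗ PROTECTION_VIOLATION  [4 reads]
#4 VA=0xF00400004F1 (r,user):
  L0 @0x10[30] → 0x29007  P=1,RW=1,US=1,PS=0
  L1 @0x29[1] → 0x2C087  P=1,RW=1,US=1,PS=1
  → PA=0x2C4F1 (huge @L1)  (2 entries read)

Entries read for #0: 4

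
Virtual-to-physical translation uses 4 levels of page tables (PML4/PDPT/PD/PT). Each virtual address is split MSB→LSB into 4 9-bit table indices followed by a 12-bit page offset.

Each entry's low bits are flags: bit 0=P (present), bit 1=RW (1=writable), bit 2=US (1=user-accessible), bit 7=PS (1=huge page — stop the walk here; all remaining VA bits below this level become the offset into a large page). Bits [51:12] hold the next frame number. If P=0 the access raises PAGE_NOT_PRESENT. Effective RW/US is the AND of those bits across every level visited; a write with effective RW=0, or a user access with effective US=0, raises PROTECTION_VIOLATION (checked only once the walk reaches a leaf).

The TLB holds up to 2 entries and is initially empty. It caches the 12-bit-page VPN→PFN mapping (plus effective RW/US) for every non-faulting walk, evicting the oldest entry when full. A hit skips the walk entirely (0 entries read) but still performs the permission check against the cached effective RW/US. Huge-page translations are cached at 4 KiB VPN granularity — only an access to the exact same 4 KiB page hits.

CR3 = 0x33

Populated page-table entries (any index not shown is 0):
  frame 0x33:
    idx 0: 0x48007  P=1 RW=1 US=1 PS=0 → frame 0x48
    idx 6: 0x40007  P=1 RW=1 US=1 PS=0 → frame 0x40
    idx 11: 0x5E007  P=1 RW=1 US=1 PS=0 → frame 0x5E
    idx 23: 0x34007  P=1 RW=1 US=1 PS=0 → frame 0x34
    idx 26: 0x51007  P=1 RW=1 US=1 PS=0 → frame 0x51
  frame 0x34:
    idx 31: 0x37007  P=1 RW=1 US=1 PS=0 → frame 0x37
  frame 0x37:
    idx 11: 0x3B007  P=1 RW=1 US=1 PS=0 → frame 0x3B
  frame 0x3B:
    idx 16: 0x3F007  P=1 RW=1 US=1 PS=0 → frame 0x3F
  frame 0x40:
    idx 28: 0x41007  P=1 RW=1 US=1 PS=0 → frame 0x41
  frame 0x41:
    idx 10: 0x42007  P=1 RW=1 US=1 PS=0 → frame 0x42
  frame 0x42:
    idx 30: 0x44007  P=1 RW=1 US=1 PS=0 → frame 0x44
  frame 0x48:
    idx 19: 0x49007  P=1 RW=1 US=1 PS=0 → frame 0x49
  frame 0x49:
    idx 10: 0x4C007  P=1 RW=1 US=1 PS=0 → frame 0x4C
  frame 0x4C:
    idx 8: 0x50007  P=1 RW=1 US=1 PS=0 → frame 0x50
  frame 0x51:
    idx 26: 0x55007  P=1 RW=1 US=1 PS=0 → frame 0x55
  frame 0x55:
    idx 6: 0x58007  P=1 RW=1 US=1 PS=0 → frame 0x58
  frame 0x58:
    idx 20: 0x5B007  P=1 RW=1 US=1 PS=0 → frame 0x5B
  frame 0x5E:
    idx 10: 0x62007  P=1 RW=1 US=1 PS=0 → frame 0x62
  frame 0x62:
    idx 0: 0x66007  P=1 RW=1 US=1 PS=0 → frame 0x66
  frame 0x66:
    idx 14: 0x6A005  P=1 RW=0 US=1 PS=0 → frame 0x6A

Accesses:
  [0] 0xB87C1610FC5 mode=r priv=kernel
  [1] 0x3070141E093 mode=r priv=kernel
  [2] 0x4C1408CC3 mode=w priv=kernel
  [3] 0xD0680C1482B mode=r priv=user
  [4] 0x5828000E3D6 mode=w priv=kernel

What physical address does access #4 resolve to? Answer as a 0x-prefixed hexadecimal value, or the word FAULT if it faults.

Walk each access:
#0 VA=0xB87C1610FC5 (r,kernel):
  [0] read 0x33 idx=23: raw=0x34007 flags P=1 W=1 U=1 S=0
  [1] read 0x34 idx=31: raw=0x37007 flags P=1 W=1 U=1 S=0
  [2] read 0x37 idx=11: raw=0x3B007 flags P=1 W=1 U=1 S=0
  [3] read 0x3B idx=16: raw=0x3F007 flags P=1 W=1 U=1 S=0
  → PA=0x3FFC5  (4 entries read)
#1 VA=0x3070141E093 (r,kernel):
  [0] read 0x33 idx=6: raw=0x40007 flags P=1 W=1 U=1 S=0
  [1] read 0x40 idx=28: raw=0x41007 flags P=1 W=1 U=1 S=0
  [2] read 0x41 idx=10: raw=0x42007 flags P=1 W=1 U=1 S=0
  [3] read 0x42 idx=30: raw=0x44007 flags P=1 W=1 U=1 S=0
  → PA=0x44093  (4 entries read)
#2 VA=0x4C1408CC3 (w,kernel):
  [0] read 0x33 idx=0: raw=0x48007 flags P=1 W=1 U=1 S=0
  [1] read 0x48 idx=19: raw=0x49007 flags P=1 W=1 U=1 S=0
  [2] read 0x49 idx=10: raw=0x4C007 flags P=1 W=1 U=1 S=0
  [3] read 0x4C idx=8: raw=0x50007 flags P=1 W=1 U=1 S=0
  → PA=0x50CC3  (4 entries read)
#3 VA=0xD0680C1482B (r,user):
  [0] read 0x33 idx=26: raw=0x51007 flags P=1 W=1 U=1 S=0
  [1] read 0x51 idx=26: raw=0x55007 flags P=1 W=1 U=1 S=0
  [2] read 0x55 idx=6: raw=0x58007 flags P=1 W=1 U=1 S=0
  [3] read 0x58 idx=20: raw=0x5B007 flags P=1 W=1 U=1 S=0
  → PA=0x5B82B  (4 entries read)
#4 VA=0x5828000E3D6 (w,kernel):
  [0] read 0x33 idx=11: raw=0x5E007 flags P=1 W=1 U=1 S=0
  [1] read 0x5E idx=10: raw=0x62007 flags P=1 W=1 U=1 S=0
  [2] read 0x62 idx=0: raw=0x66007 flags P=1 W=1 U=1 S=0
  [3] read 0x66 idx=14: raw=0x6A005 flags P=1 W=0 U=1 S=0
  ✗ PROTECTION_VIOLATION  [4 reads]

Access #4 PA: FAULT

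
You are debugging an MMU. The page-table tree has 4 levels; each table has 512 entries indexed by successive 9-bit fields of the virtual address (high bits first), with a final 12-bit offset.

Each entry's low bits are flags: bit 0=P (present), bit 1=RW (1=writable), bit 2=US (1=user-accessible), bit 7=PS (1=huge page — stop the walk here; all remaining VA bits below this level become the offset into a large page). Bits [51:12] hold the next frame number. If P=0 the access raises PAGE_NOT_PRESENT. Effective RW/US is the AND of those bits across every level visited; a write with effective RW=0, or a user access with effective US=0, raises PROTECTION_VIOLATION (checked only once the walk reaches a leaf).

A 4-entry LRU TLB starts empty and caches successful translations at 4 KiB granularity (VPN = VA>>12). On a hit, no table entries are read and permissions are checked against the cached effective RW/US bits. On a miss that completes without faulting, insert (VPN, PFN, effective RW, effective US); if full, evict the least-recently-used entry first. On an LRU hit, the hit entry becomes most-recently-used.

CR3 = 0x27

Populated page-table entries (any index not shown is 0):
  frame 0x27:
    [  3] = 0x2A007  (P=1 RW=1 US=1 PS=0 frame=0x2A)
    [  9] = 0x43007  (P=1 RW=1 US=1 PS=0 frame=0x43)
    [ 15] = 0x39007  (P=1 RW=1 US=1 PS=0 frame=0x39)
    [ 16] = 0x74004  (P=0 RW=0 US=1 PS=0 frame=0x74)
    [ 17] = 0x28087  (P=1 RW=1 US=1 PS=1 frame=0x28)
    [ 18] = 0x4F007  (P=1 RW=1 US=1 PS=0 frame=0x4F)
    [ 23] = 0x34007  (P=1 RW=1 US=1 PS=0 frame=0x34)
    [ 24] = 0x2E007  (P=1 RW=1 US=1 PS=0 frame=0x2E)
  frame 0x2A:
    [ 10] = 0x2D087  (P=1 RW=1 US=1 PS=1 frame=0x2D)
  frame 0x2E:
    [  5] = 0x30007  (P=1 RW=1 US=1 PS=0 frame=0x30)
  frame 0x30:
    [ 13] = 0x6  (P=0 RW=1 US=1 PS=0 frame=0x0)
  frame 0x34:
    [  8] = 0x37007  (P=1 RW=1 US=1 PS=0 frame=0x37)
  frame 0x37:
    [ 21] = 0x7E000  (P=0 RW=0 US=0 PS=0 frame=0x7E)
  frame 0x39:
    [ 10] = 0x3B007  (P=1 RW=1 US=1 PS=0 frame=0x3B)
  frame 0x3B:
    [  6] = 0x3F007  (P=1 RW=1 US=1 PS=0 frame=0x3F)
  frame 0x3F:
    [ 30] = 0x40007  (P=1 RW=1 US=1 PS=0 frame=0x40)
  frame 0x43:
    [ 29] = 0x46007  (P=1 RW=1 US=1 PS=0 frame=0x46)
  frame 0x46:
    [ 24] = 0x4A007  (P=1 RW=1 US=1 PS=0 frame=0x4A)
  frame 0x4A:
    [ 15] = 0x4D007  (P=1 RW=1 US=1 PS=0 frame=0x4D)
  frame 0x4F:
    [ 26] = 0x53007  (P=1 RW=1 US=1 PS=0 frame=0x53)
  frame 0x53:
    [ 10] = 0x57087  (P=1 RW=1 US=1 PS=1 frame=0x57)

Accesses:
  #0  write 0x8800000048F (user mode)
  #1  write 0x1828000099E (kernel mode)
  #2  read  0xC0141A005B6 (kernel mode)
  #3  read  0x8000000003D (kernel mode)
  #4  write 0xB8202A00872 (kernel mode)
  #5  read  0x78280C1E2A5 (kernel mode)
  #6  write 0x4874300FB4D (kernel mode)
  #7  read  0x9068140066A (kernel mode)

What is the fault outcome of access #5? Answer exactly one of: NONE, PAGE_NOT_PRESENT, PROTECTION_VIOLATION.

Per-access translation:
#0 VA=0x8800000048F (w,user):
  [0] read 0x27 idx=17: raw=0x28087 flags P=1 W=1 U=1 S=1
  ⇒ phys 0x2848F (huge @L0)  [1 reads]
#1 VA=0x1828000099E (w,kernel):
  [0] read 0x27 idx=3: raw=0x2A007 flags P=1 W=1 U=1 S=0
  [1] read 0x2A idx=10: raw=0x2D087 flags P=1 W=1 U=1 S=1
  ⇒ phys 0x2D99E (huge @L1)  [2 reads]
#2 VA=0xC0141A005B6 (r,kernel):
  [0] read 0x27 idx=24: raw=0x2E007 flags P=1 W=1 U=1 S=0
  [1] read 0x2E idx=5: raw=0x30007 flags P=1 W=1 U=1 S=0
  [2] read 0x30 idx=13: raw=0x6 flags P=0 W=1 U=1 S=0
  → PAGE_NOT_PRESENT  (3 entries read)
#3 VA=0x8000000003D (r,kernel):
  [0] read 0x27 idx=16: raw=0x74004 flags P=0 W=0 U=1 S=0
  → PAGE_NOT_PRESENT  (1 entries read)
#4 VA=0xB8202A00872 (w,kernel):
  [0] read 0x27 idx=23: raw=0x34007 flags P=1 W=1 U=1 S=0
  [1] read 0x34 idx=8: raw=0x37007 flags P=1 W=1 U=1 S=0
  [2] read 0x37 idx=21: raw=0x7E000 flags P=0 W=0 U=0 S=0
  → PAGE_NOT_PRESENT  (3 entries read)
#5 VA=0x78280C1E2A5 (r,kernel):
  [0] read 0x27 idx=15: raw=0x39007 flags P=1 W=1 U=1 S=0
  [1] read 0x39 idx=10: raw=0x3B007 flags P=1 W=1 U=1 S=0
  [2] read 0x3B idx=6: raw=0x3F007 flags P=1 W=1 U=1 S=0
  [3] read 0x3F idx=30: raw=0x40007 flags P=1 W=1 U=1 S=0
  ⇒ phys 0x402A5  [4 reads]
#6 VA=0x4874300FB4D (w,kernel):
  [0] read 0x27 idx=9: raw=0x43007 flags P=1 W=1 U=1 S=0
  [1] read 0x43 idx=29: raw=0x46007 flags P=1 W=1 U=1 S=0
  [2] read 0x46 idx=24: raw=0x4A007 flags P=1 W=1 U=1 S=0
  [3] read 0x4A idx=15: raw=0x4D007 flags P=1 W=1 U=1 S=0
  ⇒ phys 0x4DB4D  [4 reads]
#7 VA=0x9068140066A (r,kernel):
  [0] read 0x27 idx=18: raw=0x4F007 flags P=1 W=1 U=1 S=0
  [1] read 0x4F idx=26: raw=0x53007 flags P=1 W=1 U=1 S=0
  [2] read 0x53 idx=10: raw=0x57087 flags P=1 W=1 U=1 S=1
  ⇒ phys 0x5766A (huge @L2)  [3 reads]

Access #5 fault: NONE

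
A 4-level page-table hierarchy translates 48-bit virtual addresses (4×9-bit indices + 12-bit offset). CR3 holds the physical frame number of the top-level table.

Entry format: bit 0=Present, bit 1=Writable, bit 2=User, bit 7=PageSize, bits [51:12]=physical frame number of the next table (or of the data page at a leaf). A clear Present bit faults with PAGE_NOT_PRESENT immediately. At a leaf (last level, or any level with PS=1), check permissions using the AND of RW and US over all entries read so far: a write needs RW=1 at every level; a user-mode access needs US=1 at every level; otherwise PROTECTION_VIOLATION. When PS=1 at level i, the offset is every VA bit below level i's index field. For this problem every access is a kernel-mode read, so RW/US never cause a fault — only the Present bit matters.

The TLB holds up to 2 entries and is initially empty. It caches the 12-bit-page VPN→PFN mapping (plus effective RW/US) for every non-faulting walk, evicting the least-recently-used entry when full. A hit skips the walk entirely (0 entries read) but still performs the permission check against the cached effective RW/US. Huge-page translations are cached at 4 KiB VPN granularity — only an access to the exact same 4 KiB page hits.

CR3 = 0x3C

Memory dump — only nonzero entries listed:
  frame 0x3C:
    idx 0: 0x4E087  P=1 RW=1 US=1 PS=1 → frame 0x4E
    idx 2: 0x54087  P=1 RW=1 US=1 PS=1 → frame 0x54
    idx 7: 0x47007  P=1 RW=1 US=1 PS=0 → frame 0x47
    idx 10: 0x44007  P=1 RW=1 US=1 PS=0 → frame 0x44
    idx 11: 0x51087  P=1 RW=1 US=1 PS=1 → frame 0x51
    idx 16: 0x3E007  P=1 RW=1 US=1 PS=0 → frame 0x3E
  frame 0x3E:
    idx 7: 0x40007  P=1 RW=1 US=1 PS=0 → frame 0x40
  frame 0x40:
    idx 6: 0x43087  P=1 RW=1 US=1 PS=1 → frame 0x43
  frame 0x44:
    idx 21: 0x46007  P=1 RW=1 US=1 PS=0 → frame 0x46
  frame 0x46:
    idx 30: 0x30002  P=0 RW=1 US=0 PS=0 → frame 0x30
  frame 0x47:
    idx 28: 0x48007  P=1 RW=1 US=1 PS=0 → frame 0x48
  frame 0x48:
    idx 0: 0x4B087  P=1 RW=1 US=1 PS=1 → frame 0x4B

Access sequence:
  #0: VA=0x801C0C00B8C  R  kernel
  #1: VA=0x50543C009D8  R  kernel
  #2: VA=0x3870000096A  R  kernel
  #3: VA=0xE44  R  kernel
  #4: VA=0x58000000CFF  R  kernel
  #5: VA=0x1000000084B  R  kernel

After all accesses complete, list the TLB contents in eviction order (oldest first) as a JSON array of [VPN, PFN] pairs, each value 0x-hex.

Trace:
#0 VA=0x801C0C00B8C (r,kernel):
  L0 @0x3C[16] → 0x3E007  P=1,RW=1,US=1,PS=0
  L1 @0x3E[7] → 0x40007  P=1,RW=1,US=1,PS=0
  L2 @0x40[6] → 0x43087  P=1,RW=1,US=1,PS=1
  ⇒ phys 0x43B8C (huge @L2)  [3 reads]
#1 VA=0x50543C009D8 (r,kernel):
  L0 @0x3C[10] → 0x44007  P=1,RW=1,US=1,PS=0
  L1 @0x44[21] → 0x46007  P=1,RW=1,US=1,PS=0
  L2 @0x46[30] → 0x30002  P=0,RW=1,US=0,PS=0
  ⇒ fault: PAGE_NOT_PRESENT  — 3 lookups
#2 VA=0x3870000096A (r,kernel):
  L0 @0x3C[7] → 0x47007  P=1,RW=1,US=1,PS=0
  L1 @0x47[28] → 0x48007  P=1,RW=1,US=1,PS=0
  L2 @0x48[0] → 0x4B087  P=1,RW=1,US=1,PS=1
  ⇒ phys 0x4B96A (huge @L2)  [3 reads]
#3 VA=0xE44 (r,kernel):
  L0 @0x3C[0] → 0x4E087  P=1,RW=1,US=1,PS=1
  ⇒ phys 0x4EE44 (huge @L0)  [1 reads]
#4 VA=0x58000000CFF (r,kernel):
  L0 @0x3C[11] → 0x51087  P=1,RW=1,US=1,PS=1
  ⇒ phys 0x51CFF (huge @L0)  [1 reads]
#5 VA=0x1000000084B (r,kernel):
  L0 @0x3C[2] → 0x54087  P=1,RW=1,US=1,PS=1
  ⇒ phys 0x5484B (huge @L0)  [1 reads]

TLB: [["0x58000000", "0x51"], ["0x10000000", "0x54"]]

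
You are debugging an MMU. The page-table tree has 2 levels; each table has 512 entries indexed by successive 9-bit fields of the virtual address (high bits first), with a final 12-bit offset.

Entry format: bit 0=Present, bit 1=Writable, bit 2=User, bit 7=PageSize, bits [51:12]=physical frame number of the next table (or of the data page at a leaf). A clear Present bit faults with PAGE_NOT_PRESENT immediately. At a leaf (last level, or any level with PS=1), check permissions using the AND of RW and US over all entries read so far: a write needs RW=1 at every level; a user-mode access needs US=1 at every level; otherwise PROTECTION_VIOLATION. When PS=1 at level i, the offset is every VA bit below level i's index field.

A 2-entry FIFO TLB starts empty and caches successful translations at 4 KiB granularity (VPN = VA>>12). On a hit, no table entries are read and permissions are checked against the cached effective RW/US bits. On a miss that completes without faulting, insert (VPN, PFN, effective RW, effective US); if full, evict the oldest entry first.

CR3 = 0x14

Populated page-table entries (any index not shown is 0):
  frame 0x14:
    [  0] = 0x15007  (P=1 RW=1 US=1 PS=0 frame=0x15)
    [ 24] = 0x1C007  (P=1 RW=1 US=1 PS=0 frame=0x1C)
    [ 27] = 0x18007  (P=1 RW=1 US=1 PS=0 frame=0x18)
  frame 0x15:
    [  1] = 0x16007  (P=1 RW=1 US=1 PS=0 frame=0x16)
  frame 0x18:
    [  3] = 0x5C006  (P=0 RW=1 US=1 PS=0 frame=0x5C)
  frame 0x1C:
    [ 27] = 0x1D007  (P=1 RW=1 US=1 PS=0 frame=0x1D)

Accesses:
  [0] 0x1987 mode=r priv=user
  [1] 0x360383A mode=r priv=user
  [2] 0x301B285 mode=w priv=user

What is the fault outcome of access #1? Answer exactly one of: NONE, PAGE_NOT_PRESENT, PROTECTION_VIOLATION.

Per-access translation:
#0 VA=0x1987 (r,user):
  L0 @0x14[0] → 0x15007  P=1,RW=1,US=1,PS=0
  L1 @0x15[1] → 0x16007  P=1,RW=1,US=1,PS=0
  ✓ 0x16987  — 2 lookups
#1 VA=0x360383A (r,user):
  L0 @0x14[27] → 0x18007  P=1,RW=1,US=1,PS=0
  L1 @0x18[3] → 0x5C006  P=0,RW=1,US=1,PS=0
  ✗ PAGE_NOT_PRESENT  [2 reads]
#2 VA=0x301B285 (w,user):
  L0 @0x14[24] → 0x1C007  P=1,RW=1,US=1,PS=0
  L1 @0x1C[27] → 0x1D007  P=1,RW=1,US=1,PS=0
  ✓ 0x1D285  — 2 lookups

Access #1 fault: PAGE_NOT_PRESENT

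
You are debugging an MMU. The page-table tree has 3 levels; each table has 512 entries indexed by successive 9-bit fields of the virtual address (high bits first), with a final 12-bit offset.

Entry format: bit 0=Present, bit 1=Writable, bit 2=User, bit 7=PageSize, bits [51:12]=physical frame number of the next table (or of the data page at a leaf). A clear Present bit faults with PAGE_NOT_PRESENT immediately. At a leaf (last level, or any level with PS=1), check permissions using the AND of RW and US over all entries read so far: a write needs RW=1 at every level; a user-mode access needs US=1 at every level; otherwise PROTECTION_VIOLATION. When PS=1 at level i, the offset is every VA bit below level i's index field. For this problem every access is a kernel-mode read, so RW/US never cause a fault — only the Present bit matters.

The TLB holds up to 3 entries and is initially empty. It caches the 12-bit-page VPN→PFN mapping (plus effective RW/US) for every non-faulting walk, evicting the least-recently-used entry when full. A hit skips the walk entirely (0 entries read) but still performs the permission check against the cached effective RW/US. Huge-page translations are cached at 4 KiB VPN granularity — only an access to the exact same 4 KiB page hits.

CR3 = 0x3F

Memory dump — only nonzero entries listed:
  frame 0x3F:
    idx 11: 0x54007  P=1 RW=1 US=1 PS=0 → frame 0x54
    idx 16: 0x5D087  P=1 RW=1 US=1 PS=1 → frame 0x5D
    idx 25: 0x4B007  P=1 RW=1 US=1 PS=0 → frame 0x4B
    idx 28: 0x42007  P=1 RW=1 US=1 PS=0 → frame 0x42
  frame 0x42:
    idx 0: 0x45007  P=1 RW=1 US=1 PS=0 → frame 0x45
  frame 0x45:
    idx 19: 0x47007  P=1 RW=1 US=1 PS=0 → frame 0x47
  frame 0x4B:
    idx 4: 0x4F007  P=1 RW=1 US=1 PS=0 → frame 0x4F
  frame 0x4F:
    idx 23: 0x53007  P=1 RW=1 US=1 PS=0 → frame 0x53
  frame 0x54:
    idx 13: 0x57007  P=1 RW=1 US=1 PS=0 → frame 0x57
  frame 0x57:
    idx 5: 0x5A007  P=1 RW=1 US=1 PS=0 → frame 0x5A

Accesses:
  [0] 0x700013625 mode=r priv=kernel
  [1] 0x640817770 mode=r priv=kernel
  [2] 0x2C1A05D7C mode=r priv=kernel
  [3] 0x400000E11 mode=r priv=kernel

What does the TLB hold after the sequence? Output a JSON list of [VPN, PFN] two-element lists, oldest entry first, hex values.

Walk each access:
#0 VA=0x700013625 (r,kernel):
  lvl0: tbl 0x3F, slot 28 ⇒ 0x42007 (P1/RW1/US1/PS0)
  lvl1: tbl 0x42, slot 0 ⇒ 0x45007 (P1/RW1/US1/PS0)
  lvl2: tbl 0x45, slot 19 ⇒ 0x47007 (P1/RW1/US1/PS0)
  ✓ 0x47625  — 3 lookups
#1 VA=0x640817770 (r,kernel):
  lvl0: tbl 0x3F, slot 25 ⇒ 0x4B007 (P1/RW1/US1/PS0)
  lvl1: tbl 0x4B, slot 4 ⇒ 0x4F007 (P1/RW1/US1/PS0)
  lvl2: tbl 0x4F, slot 23 ⇒ 0x53007 (P1/RW1/US1/PS0)
  ✓ 0x53770  — 3 lookups
#2 VA=0x2C1A05D7C (r,kernel):
  lvl0: tbl 0x3F, slot 11 ⇒ 0x54007 (P1/RW1/US1/PS0)
  lvl1: tbl 0x54, slot 13 ⇒ 0x57007 (P1/RW1/US1/PS0)
  lvl2: tbl 0x57, slot 5 ⇒ 0x5A007 (P1/RW1/US1/PS0)
  ✓ 0x5AD7C  — 3 lookups
#3 VA=0x400000E11 (r,kernel):
  lvl0: tbl 0x3F, slot 16 ⇒ 0x5D087 (P1/RW1/US1/PS1)
  ✓ 0x5DE11 (huge @L0)  — 1 lookups

TLB: [["0x640817", "0x53"], ["0x2C1A05", "0x5A"], ["0x400000", "0x5D"]]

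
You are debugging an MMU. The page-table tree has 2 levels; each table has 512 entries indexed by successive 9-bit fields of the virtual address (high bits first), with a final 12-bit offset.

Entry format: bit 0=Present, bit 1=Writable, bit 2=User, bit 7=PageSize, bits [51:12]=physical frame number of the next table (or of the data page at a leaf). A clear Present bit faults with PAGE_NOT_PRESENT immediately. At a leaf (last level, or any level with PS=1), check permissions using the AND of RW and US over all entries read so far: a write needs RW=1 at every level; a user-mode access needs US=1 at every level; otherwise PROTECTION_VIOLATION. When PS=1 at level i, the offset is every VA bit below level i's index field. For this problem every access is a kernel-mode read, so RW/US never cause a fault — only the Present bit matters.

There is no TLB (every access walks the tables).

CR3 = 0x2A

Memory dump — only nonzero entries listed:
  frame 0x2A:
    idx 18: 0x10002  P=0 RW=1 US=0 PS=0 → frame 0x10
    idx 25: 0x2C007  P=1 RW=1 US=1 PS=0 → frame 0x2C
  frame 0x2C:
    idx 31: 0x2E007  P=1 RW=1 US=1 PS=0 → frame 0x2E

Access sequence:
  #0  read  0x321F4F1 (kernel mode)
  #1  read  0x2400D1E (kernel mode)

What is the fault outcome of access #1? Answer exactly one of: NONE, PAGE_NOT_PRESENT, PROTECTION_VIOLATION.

Per-access translation:
#0 VA=0x321F4F1 (r,kernel):
  L0 @0x2A[25] → 0x2C007  P=1,RW=1,US=1,PS=0
  L1 @0x2C[31] → 0x2E007  P=1,RW=1,US=1,PS=0
  ⇒ phys 0x2E4F1  [2 reads]
#1 VA=0x2400D1E (r,kernel):
  L0 @0x2A[18] → 0x10002  P=0,RW=1,US=0,PS=0
  ⇒ fault: PAGE_NOT_PRESENT  — 1 lookups

Access #1 fault: PAGE_NOT_PRESENT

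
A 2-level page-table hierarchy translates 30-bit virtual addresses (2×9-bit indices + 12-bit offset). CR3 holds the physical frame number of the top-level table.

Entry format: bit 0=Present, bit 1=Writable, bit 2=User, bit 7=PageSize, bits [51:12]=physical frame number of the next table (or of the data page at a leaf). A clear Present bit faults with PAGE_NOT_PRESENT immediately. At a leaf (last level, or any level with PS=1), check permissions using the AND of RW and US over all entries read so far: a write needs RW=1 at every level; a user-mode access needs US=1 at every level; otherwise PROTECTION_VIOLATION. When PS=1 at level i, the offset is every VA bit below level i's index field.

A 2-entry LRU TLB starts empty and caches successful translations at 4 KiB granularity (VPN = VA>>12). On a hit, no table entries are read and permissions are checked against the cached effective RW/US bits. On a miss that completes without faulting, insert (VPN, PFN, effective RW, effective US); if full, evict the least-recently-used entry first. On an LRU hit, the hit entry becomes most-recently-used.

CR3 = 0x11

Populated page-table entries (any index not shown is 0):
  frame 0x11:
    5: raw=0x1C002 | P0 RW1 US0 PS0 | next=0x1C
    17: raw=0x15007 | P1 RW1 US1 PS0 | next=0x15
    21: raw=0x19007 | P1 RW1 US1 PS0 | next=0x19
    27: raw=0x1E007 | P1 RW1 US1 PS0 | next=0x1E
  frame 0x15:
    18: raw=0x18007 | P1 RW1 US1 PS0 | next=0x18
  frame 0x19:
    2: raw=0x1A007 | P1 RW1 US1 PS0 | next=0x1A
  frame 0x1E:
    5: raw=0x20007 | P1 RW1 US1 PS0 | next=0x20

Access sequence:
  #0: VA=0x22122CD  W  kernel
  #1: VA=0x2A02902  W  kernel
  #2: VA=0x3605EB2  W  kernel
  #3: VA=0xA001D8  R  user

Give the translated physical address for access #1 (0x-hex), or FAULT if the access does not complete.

Trace:
#0 VA=0x22122CD (w,kernel):
  L0 @0x11[17] → 0x15007  P=1,RW=1,US=1,PS=0
  L1 @0x15[18] → 0x18007  P=1,RW=1,US=1,PS=0
  ✓ 0x182CD  — 2 lookups
#1 VA=0x2A02902 (w,kernel):
  L0 @0x11[21] → 0x19007  P=1,RW=1,US=1,PS=0
  L1 @0x19[2] → 0x1A007  P=1,RW=1,US=1,PS=0
  ✓ 0x1A902  — 2 lookups
#2 VA=0x3605EB2 (w,kernel):
  L0 @0x11[27] → 0x1E007  P=1,RW=1,US=1,PS=0
  L1 @0x1E[5] → 0x20007  P=1,RW=1,US=1,PS=0
  ✓ 0x20EB2  — 2 lookups
#3 VA=0xA001D8 (r,user):
  L0 @0x11[5] → 0x1C002  P=0,RW=1,US=0,PS=0
  ⇒ fault: PAGE_NOT_PRESENT  — 1 lookups

Access #1 PA: 0x1A902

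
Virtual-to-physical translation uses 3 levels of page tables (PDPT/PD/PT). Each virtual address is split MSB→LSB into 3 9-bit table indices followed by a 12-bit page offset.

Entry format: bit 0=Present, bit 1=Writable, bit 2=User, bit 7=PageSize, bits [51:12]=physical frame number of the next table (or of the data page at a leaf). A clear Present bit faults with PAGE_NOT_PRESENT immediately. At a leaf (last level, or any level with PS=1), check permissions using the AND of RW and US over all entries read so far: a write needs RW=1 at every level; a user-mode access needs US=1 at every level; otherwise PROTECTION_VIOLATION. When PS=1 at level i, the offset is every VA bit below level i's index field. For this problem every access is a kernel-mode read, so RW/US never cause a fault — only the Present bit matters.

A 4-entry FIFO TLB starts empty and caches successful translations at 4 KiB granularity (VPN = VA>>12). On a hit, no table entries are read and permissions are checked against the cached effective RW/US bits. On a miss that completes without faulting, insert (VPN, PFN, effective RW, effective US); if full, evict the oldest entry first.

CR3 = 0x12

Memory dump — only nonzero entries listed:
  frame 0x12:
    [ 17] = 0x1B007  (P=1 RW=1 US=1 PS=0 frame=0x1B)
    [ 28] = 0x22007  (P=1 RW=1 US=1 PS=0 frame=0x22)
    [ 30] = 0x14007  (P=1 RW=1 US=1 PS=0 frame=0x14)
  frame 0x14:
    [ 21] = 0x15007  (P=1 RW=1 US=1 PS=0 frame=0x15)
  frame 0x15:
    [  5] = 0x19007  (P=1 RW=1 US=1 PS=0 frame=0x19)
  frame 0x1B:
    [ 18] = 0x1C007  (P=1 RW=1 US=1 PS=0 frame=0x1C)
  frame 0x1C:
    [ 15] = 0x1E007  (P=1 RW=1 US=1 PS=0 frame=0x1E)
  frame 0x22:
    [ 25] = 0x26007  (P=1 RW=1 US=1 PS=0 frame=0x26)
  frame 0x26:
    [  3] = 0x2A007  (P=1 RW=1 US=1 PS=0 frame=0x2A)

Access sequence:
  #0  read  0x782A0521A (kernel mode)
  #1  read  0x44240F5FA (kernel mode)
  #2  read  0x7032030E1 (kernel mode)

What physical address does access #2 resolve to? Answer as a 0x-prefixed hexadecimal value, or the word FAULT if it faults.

Trace:
#0 VA=0x782A0521A (r,kernel):
  L0: frame=0x12 idx=30 entry=0x14007 [P=1 RW=1 US=1 PS=0]
  L1: frame=0x14 idx=21 entry=0x15007 [P=1 RW=1 US=1 PS=0]
  L2: frame=0x15 idx=5 entry=0x19007 [P=1 RW=1 US=1 PS=0]
  ✓ 0x1921A  — 3 lookups
#1 VA=0x44240F5FA (r,kernel):
  L0: frame=0x12 idx=17 entry=0x1B007 [P=1 RW=1 US=1 PS=0]
  L1: frame=0x1B idx=18 entry=0x1C007 [P=1 RW=1 US=1 PS=0]
  L2: frame=0x1C idx=15 entry=0x1E007 [P=1 RW=1 US=1 PS=0]
  ✓ 0x1E5FA  — 3 lookups
#2 VA=0x7032030E1 (r,kernel):
  L0: frame=0x12 idx=28 entry=0x22007 [P=1 RW=1 US=1 PS=0]
  L1: frame=0x22 idx=25 entry=0x26007 [P=1 RW=1 US=1 PS=0]
  L2: frame=0x26 idx=3 entry=0x2A007 [P=1 RW=1 US=1 PS=0]
  ✓ 0x2A0E1  — 3 lookups

Access #2 PA: 0x2A0E1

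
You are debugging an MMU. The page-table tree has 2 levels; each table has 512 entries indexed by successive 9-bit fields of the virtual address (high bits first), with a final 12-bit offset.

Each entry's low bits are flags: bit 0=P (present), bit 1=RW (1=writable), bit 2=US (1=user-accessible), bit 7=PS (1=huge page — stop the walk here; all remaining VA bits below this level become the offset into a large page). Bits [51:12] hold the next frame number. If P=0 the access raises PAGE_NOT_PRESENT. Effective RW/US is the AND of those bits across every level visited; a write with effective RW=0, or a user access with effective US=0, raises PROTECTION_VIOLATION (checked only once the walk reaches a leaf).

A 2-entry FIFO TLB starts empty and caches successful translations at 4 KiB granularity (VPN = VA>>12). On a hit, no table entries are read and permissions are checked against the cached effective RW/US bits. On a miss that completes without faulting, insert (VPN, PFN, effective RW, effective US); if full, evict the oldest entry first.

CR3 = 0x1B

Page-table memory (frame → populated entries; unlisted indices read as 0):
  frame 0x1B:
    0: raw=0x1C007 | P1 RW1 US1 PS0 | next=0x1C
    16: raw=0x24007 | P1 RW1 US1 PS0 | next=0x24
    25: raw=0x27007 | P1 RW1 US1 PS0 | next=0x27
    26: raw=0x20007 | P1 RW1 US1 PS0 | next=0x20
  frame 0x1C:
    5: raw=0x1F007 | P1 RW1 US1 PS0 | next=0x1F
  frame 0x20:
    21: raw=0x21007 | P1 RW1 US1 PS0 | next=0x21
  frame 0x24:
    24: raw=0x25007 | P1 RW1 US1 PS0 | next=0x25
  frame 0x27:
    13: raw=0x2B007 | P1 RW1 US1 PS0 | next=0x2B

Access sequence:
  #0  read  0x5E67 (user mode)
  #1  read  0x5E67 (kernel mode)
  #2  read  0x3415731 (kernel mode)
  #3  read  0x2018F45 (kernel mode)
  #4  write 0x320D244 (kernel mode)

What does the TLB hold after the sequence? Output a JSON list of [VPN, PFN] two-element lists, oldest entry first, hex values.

Trace:
#0 VA=0x5E67 (r,user):
  L0 @0x1B[0] → 0x1C007  P=1,RW=1,US=1,PS=0
  L1 @0x1C[5] → 0x1F007  P=1,RW=1,US=1,PS=0
  → PA=0x1FE67  (2 entries read)
#1 VA=0x5E67 (r,kernel):
  TLB hit vpn=0x5 → PA=0x1FE67
#2 VA=0x3415731 (r,kernel):
  L0 @0x1B[26] → 0x20007  P=1,RW=1,US=1,PS=0
  L1 @0x20[21] → 0x21007  P=1,RW=1,US=1,PS=0
  → PA=0x21731  (2 entries read)
#3 VA=0x2018F45 (r,kernel):
  L0 @0x1B[16] → 0x24007  P=1,RW=1,US=1,PS=0
  L1 @0x24[24] → 0x25007  P=1,RW=1,US=1,PS=0
  → PA=0x25F45  (2 entries read)
#4 VA=0x320D244 (w,kernel):
  L0 @0x1B[25] → 0x27007  P=1,RW=1,US=1,PS=0
  L1 @0x27[13] → 0x2B007  P=1,RW=1,US=1,PS=0
  → PA=0x2B244  (2 entries read)

TLB: [["0x2018", "0x25"], ["0x320D", "0x2B"]]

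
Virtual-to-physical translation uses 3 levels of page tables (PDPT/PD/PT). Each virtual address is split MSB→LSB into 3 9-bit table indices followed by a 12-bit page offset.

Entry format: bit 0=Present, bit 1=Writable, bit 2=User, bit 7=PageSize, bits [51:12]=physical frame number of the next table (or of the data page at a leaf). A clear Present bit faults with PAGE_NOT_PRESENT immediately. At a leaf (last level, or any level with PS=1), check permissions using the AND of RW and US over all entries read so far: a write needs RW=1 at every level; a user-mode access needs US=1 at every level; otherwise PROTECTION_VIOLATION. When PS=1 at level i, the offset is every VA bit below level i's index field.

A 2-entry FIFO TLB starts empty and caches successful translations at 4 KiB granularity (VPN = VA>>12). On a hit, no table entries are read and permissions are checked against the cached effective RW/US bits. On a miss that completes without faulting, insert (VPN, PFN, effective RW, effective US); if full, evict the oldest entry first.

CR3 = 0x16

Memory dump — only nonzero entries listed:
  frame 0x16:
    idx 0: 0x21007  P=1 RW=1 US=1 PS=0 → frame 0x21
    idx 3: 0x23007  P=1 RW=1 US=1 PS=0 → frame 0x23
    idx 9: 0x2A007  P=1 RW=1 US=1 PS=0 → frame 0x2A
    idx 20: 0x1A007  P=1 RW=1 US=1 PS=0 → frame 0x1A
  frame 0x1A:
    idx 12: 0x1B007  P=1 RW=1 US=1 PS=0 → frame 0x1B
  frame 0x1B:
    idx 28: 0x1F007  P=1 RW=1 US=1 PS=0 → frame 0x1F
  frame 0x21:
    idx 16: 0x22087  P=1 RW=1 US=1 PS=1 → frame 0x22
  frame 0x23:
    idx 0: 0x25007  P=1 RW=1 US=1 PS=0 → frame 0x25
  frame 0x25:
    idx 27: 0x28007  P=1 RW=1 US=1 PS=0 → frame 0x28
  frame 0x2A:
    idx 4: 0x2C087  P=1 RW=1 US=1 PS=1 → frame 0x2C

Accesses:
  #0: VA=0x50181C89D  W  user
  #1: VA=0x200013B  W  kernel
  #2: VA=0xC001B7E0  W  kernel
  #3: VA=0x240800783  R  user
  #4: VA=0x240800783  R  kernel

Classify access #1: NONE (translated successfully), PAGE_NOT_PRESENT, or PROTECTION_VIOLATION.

Trace:
#0 VA=0x50181C89D (w,user):
  lvl0: tbl 0x16, slot 20 ⇒ 0x1A007 (P1/RW1/US1/PS0)
  lvl1: tbl 0x1A, slot 12 ⇒ 0x1B007 (P1/RW1/US1/PS0)
  lvl2: tbl 0x1B, slot 28 ⇒ 0x1F007 (P1/RW1/US1/PS0)
  ⇒ phys 0x1F89D  [3 reads]
#1 VA=0x200013B (w,kernel):
  lvl0: tbl 0x16, slot 0 ⇒ 0x21007 (P1/RW1/US1/PS0)
  lvl1: tbl 0x21, slot 16 ⇒ 0x22087 (P1/RW1/US1/PS1)
  ⇒ phys 0x2213B (huge @L1)  [2 reads]
#2 VA=0xC001B7E0 (w,kernel):
  lvl0: tbl 0x16, slot 3 ⇒ 0x23007 (P1/RW1/US1/PS0)
  lvl1: tbl 0x23, slot 0 ⇒ 0x25007 (P1/RW1/US1/PS0)
  lvl2: tbl 0x25, slot 27 ⇒ 0x28007 (P1/RW1/US1/PS0)
  ⇒ phys 0x287E0  [3 reads]
#3 VA=0x240800783 (r,user):
  lvl0: tbl 0x16, slot 9 ⇒ 0x2A007 (P1/RW1/US1/PS0)
  lvl1: tbl 0x2A, slot 4 ⇒ 0x2C087 (P1/RW1/US1/PS1)
  ⇒ phys 0x2C783 (huge @L1)  [2 reads]
#4 VA=0x240800783 (r,kernel):
  TLB hit vpn=0x240800 → PA=0x2C783

Access #1 fault: NONE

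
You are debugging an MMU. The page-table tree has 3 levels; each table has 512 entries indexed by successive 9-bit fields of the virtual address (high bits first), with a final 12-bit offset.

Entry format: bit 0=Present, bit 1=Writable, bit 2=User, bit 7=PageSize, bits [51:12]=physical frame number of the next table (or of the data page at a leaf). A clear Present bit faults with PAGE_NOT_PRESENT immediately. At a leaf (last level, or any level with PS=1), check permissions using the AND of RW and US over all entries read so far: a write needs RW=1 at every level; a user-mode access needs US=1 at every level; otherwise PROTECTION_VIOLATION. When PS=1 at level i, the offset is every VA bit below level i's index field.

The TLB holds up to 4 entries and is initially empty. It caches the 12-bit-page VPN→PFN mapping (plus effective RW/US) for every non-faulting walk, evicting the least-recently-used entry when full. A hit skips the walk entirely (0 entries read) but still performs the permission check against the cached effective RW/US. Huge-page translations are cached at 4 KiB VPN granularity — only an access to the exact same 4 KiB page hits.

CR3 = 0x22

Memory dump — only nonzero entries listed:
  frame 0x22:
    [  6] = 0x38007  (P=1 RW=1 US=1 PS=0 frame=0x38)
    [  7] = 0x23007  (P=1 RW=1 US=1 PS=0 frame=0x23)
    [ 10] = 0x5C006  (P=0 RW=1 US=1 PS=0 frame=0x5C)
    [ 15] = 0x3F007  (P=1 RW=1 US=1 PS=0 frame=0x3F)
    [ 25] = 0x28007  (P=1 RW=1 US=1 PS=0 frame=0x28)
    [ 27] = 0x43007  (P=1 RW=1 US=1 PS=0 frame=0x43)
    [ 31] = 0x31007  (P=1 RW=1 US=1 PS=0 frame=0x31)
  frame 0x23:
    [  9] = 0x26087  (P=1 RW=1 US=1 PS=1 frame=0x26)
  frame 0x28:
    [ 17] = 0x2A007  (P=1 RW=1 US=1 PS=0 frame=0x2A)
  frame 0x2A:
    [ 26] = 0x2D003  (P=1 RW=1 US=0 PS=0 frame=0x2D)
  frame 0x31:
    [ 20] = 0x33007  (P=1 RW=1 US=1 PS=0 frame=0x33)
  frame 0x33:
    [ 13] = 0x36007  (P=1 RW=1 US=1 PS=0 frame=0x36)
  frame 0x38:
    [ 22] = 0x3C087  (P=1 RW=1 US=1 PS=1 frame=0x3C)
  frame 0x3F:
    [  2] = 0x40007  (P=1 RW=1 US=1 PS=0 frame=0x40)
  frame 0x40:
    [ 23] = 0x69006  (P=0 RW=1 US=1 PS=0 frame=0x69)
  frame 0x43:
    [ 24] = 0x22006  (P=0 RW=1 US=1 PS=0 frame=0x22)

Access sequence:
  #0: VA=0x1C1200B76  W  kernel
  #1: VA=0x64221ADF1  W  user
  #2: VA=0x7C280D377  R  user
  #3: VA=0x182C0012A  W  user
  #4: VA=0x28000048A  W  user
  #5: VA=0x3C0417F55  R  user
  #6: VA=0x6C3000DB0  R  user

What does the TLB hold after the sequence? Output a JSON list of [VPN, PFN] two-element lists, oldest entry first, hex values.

Trace:
#0 VA=0x1C1200B76 (w,kernel):
  lvl0: tbl 0x22, slot 7 ⇒ 0x23007 (P1/RW1/US1/PS0)
  lvl1: tbl 0x23, slot 9 ⇒ 0x26087 (P1/RW1/US1/PS1)
  ✓ 0x26B76 (huge @L1)  — 2 lookups
#1 VA=0x64221ADF1 (w,user):
  lvl0: tbl 0x22, slot 25 ⇒ 0x28007 (P1/RW1/US1/PS0)
  lvl1: tbl 0x28, slot 17 ⇒ 0x2A007 (P1/RW1/US1/PS0)
  lvl2: tbl 0x2A, slot 26 ⇒ 0x2D003 (P1/RW1/US0/PS0)
  ⇒ fault: PROTECTION_VIOLATION  — 3 lookups
#2 VA=0x7C280D377 (r,user):
  lvl0: tbl 0x22, slot 31 ⇒ 0x31007 (P1/RW1/US1/PS0)
  lvl1: tbl 0x31, slot 20 ⇒ 0x33007 (P1/RW1/US1/PS0)
  lvl2: tbl 0x33, slot 13 ⇒ 0x36007 (P1/RW1/US1/PS0)
  ✓ 0x36377  — 3 lookups
#3 VA=0x182C0012A (w,user):
  lvl0: tbl 0x22, slot 6 ⇒ 0x38007 (P1/RW1/US1/PS0)
  lvl1: tbl 0x38, slot 22 ⇒ 0x3C087 (P1/RW1/US1/PS1)
  ✓ 0x3C12A (huge @L1)  — 2 lookups
#4 VA=0x28000048A (w,user):
  lvl0: tbl 0x22, slot 10 ⇒ 0x5C006 (P0/RW1/US1/PS0)
  ⇒ fault: PAGE_NOT_PRESENT  — 1 lookups
#5 VA=0x3C0417F55 (r,user):
  lvl0: tbl 0x22, slot 15 ⇒ 0x3F007 (P1/RW1/US1/PS0)
  lvl1: tbl 0x3F, slot 2 ⇒ 0x40007 (P1/RW1/US1/PS0)
  lvl2: tbl 0x40, slot 23 ⇒ 0x69006 (P0/RW1/US1/PS0)
  ⇒ fault: PAGE_NOT_PRESENT  — 3 lookups
#6 VA=0x6C3000DB0 (r,user):
  lvl0: tbl 0x22, slot 27 ⇒ 0x43007 (P1/RW1/US1/PS0)
  lvl1: tbl 0x43, slot 24 ⇒ 0x22006 (P0/RW1/US1/PS0)
  ⇒ fault: PAGE_NOT_PRESENT  — 2 lookups

TLB: [["0x1C1200", "0x26"], ["0x7C280D", "0x36"], ["0x182C00", "0x3C"]]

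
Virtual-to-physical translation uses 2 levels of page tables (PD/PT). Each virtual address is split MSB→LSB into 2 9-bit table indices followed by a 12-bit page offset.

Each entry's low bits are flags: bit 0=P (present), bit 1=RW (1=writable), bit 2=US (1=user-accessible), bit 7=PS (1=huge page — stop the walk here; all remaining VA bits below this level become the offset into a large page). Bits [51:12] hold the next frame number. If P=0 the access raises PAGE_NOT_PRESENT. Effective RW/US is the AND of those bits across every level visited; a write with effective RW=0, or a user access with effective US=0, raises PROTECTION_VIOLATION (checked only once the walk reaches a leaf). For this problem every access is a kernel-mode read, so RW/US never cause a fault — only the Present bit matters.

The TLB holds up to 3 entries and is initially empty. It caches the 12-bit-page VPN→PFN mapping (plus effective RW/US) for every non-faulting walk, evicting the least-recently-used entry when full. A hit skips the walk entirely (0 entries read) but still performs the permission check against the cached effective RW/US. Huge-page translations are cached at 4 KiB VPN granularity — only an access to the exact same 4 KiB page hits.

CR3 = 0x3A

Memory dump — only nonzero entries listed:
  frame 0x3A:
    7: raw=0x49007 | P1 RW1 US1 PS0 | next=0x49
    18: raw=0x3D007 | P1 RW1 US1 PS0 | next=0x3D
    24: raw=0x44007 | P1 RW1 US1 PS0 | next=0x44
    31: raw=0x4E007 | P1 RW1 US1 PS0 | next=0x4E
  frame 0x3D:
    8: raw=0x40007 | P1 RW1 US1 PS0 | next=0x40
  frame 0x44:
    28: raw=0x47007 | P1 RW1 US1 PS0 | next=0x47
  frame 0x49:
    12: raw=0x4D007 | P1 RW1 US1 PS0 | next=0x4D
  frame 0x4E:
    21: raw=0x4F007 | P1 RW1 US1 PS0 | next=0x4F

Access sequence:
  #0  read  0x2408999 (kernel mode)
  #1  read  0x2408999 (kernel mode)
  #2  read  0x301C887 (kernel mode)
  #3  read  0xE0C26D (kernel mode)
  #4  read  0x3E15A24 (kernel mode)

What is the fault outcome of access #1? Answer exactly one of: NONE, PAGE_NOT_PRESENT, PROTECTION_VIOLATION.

Trace:
#0 VA=0x2408999 (r,kernel):
  L0 @0x3A[18] → 0x3D007  P=1,RW=1,US=1,PS=0
  L1 @0x3D[8] → 0x40007  P=1,RW=1,US=1,PS=0
  ⇒ phys 0x40999  [2 reads]
#1 VA=0x2408999 (r,kernel):
  TLB hit vpn=0x2408 → PA=0x40999
#2 VA=0x301C887 (r,kernel):
  L0 @0x3A[24] → 0x44007  P=1,RW=1,US=1,PS=0
  L1 @0x44[28] → 0x47007  P=1,RW=1,US=1,PS=0
  ⇒ phys 0x47887  [2 reads]
#3 VA=0xE0C26D (r,kernel):
  L0 @0x3A[7] → 0x49007  P=1,RW=1,US=1,PS=0
  L1 @0x49[12] → 0x4D007  P=1,RW=1,US=1,PS=0
  ⇒ phys 0x4D26D  [2 reads]
#4 VA=0x3E15A24 (r,kernel):
  L0 @0x3A[31] → 0x4E007  P=1,RW=1,US=1,PS=0
  L1 @0x4E[21] → 0x4F007  P=1,RW=1,US=1,PS=0
  ⇒ phys 0x4FA24  [2 reads]

Access #1 fault: NONE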